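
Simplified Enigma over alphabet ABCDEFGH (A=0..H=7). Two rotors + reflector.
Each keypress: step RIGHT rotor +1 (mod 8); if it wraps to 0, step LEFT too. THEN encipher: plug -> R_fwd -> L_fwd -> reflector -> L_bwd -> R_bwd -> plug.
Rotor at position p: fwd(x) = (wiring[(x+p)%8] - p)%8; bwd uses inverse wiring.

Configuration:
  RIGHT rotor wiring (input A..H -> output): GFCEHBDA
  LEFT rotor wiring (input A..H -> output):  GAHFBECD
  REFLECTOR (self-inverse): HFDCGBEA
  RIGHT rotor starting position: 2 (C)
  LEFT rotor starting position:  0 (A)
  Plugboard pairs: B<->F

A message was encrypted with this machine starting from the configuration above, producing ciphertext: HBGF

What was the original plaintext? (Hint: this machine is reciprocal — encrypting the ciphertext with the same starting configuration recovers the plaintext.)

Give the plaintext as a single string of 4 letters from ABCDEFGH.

Char 1 ('H'): step: R->3, L=0; H->plug->H->R->H->L->D->refl->C->L'->G->R'->C->plug->C
Char 2 ('B'): step: R->4, L=0; B->plug->F->R->B->L->A->refl->H->L'->C->R'->E->plug->E
Char 3 ('G'): step: R->5, L=0; G->plug->G->R->H->L->D->refl->C->L'->G->R'->B->plug->F
Char 4 ('F'): step: R->6, L=0; F->plug->B->R->C->L->H->refl->A->L'->B->R'->G->plug->G

Answer: CEFG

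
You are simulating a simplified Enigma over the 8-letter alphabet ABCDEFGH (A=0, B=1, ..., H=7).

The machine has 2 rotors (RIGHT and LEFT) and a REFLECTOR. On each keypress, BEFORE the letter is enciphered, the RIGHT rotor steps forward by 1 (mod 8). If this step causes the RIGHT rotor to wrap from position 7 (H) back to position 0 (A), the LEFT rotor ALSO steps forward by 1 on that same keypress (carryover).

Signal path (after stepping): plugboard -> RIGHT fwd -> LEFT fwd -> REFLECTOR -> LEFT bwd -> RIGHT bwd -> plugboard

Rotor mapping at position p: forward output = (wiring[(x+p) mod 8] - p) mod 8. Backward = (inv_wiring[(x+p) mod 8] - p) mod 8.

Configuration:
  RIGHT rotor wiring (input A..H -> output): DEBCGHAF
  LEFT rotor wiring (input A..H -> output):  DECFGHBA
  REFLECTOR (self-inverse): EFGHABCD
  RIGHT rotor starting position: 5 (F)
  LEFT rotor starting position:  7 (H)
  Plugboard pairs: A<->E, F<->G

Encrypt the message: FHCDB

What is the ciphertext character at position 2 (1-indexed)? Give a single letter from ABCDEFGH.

Char 1 ('F'): step: R->6, L=7; F->plug->G->R->A->L->B->refl->F->L'->C->R'->A->plug->E
Char 2 ('H'): step: R->7, L=7; H->plug->H->R->B->L->E->refl->A->L'->G->R'->A->plug->E

E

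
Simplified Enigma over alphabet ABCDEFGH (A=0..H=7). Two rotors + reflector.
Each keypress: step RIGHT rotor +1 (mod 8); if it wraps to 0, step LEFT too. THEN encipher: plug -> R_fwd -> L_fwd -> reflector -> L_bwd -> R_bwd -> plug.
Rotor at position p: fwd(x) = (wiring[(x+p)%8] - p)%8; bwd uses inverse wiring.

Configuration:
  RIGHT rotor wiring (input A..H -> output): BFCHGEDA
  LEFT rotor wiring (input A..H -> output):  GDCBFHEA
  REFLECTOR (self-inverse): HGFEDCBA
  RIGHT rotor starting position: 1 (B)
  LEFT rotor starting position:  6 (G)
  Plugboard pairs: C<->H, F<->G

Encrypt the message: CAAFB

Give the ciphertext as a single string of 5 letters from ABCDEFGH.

Char 1 ('C'): step: R->2, L=6; C->plug->H->R->D->L->F->refl->C->L'->B->R'->E->plug->E
Char 2 ('A'): step: R->3, L=6; A->plug->A->R->E->L->E->refl->D->L'->F->R'->E->plug->E
Char 3 ('A'): step: R->4, L=6; A->plug->A->R->C->L->A->refl->H->L'->G->R'->G->plug->F
Char 4 ('F'): step: R->5, L=6; F->plug->G->R->C->L->A->refl->H->L'->G->R'->B->plug->B
Char 5 ('B'): step: R->6, L=6; B->plug->B->R->C->L->A->refl->H->L'->G->R'->H->plug->C

Answer: EEFBC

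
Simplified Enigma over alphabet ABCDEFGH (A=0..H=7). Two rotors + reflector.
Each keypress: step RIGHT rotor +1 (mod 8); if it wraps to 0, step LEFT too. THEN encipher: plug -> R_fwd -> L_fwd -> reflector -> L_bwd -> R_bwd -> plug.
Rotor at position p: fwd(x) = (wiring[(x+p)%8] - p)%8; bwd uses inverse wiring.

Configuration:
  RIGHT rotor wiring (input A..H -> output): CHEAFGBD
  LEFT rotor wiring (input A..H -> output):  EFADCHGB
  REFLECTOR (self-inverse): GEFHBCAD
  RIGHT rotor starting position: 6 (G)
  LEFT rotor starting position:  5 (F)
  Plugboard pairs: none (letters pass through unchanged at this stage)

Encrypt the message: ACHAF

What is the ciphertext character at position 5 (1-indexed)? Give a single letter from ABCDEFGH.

Char 1 ('A'): step: R->7, L=5; A->plug->A->R->E->L->A->refl->G->L'->G->R'->F->plug->F
Char 2 ('C'): step: R->0, L->6 (L advanced); C->plug->C->R->E->L->C->refl->F->L'->F->R'->E->plug->E
Char 3 ('H'): step: R->1, L=6; H->plug->H->R->B->L->D->refl->H->L'->D->R'->B->plug->B
Char 4 ('A'): step: R->2, L=6; A->plug->A->R->C->L->G->refl->A->L'->A->R'->G->plug->G
Char 5 ('F'): step: R->3, L=6; F->plug->F->R->H->L->B->refl->E->L'->G->R'->D->plug->D

D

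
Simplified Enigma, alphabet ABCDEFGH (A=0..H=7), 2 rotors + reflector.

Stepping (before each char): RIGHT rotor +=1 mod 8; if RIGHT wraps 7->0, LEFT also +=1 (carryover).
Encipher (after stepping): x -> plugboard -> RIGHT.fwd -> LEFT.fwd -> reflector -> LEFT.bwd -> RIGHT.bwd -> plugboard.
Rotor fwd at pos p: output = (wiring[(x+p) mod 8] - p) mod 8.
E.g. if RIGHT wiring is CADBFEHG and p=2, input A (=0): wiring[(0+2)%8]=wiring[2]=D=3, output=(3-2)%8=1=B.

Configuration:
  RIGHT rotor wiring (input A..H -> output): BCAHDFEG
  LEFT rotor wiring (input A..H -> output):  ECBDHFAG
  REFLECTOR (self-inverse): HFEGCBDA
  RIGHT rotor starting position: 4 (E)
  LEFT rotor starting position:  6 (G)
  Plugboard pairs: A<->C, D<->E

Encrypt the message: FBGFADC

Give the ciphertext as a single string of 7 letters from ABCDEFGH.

Answer: CAHAECD

Derivation:
Char 1 ('F'): step: R->5, L=6; F->plug->F->R->D->L->E->refl->C->L'->A->R'->A->plug->C
Char 2 ('B'): step: R->6, L=6; B->plug->B->R->A->L->C->refl->E->L'->D->R'->C->plug->A
Char 3 ('G'): step: R->7, L=6; G->plug->G->R->G->L->B->refl->F->L'->F->R'->H->plug->H
Char 4 ('F'): step: R->0, L->7 (L advanced); F->plug->F->R->F->L->A->refl->H->L'->A->R'->C->plug->A
Char 5 ('A'): step: R->1, L=7; A->plug->C->R->G->L->G->refl->D->L'->C->R'->D->plug->E
Char 6 ('D'): step: R->2, L=7; D->plug->E->R->C->L->D->refl->G->L'->G->R'->A->plug->C
Char 7 ('C'): step: R->3, L=7; C->plug->A->R->E->L->E->refl->C->L'->D->R'->E->plug->D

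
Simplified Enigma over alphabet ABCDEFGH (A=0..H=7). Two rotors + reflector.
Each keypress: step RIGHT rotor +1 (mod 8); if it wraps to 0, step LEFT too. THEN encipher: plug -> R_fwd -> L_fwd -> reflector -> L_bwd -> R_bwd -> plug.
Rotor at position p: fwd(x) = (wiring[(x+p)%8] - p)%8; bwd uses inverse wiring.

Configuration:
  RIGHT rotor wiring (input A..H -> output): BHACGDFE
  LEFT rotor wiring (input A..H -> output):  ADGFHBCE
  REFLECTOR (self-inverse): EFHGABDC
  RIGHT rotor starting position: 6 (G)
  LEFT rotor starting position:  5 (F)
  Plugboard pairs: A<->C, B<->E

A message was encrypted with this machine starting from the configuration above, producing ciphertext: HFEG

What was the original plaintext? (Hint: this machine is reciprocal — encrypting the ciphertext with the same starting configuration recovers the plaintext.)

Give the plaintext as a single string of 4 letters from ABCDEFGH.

Char 1 ('H'): step: R->7, L=5; H->plug->H->R->G->L->A->refl->E->L'->A->R'->C->plug->A
Char 2 ('F'): step: R->0, L->6 (L advanced); F->plug->F->R->D->L->F->refl->B->L'->G->R'->E->plug->B
Char 3 ('E'): step: R->1, L=6; E->plug->B->R->H->L->D->refl->G->L'->B->R'->C->plug->A
Char 4 ('G'): step: R->2, L=6; G->plug->G->R->H->L->D->refl->G->L'->B->R'->D->plug->D

Answer: ABAD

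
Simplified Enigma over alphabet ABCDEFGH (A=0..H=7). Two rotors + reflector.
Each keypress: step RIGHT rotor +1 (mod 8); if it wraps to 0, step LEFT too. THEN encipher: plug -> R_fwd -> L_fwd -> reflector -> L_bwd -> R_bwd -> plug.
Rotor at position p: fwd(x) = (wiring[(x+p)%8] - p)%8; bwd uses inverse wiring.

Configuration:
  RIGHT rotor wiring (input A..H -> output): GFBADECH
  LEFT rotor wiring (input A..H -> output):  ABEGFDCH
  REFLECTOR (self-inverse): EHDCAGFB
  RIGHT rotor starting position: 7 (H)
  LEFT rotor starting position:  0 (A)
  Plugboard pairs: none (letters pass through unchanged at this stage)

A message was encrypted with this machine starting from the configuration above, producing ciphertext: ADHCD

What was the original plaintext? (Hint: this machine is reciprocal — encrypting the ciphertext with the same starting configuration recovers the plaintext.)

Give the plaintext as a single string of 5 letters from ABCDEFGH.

Answer: GGEEB

Derivation:
Char 1 ('A'): step: R->0, L->1 (L advanced); A->plug->A->R->G->L->G->refl->F->L'->C->R'->G->plug->G
Char 2 ('D'): step: R->1, L=1; D->plug->D->R->C->L->F->refl->G->L'->G->R'->G->plug->G
Char 3 ('H'): step: R->2, L=1; H->plug->H->R->D->L->E->refl->A->L'->A->R'->E->plug->E
Char 4 ('C'): step: R->3, L=1; C->plug->C->R->B->L->D->refl->C->L'->E->R'->E->plug->E
Char 5 ('D'): step: R->4, L=1; D->plug->D->R->D->L->E->refl->A->L'->A->R'->B->plug->B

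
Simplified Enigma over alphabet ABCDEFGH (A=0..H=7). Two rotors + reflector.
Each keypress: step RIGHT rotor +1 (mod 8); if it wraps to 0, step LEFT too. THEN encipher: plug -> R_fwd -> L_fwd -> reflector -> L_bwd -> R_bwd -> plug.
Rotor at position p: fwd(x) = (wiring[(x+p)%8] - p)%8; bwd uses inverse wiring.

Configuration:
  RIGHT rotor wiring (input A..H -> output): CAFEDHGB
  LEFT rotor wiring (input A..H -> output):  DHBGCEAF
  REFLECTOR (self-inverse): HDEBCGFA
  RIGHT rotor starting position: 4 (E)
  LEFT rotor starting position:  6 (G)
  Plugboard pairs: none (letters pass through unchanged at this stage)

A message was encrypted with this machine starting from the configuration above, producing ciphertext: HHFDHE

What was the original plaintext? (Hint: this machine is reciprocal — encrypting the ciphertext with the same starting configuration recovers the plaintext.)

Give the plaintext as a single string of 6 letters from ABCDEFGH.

Char 1 ('H'): step: R->5, L=6; H->plug->H->R->G->L->E->refl->C->L'->A->R'->F->plug->F
Char 2 ('H'): step: R->6, L=6; H->plug->H->R->B->L->H->refl->A->L'->F->R'->G->plug->G
Char 3 ('F'): step: R->7, L=6; F->plug->F->R->E->L->D->refl->B->L'->D->R'->B->plug->B
Char 4 ('D'): step: R->0, L->7 (L advanced); D->plug->D->R->E->L->H->refl->A->L'->C->R'->A->plug->A
Char 5 ('H'): step: R->1, L=7; H->plug->H->R->B->L->E->refl->C->L'->D->R'->C->plug->C
Char 6 ('E'): step: R->2, L=7; E->plug->E->R->E->L->H->refl->A->L'->C->R'->B->plug->B

Answer: FGBACB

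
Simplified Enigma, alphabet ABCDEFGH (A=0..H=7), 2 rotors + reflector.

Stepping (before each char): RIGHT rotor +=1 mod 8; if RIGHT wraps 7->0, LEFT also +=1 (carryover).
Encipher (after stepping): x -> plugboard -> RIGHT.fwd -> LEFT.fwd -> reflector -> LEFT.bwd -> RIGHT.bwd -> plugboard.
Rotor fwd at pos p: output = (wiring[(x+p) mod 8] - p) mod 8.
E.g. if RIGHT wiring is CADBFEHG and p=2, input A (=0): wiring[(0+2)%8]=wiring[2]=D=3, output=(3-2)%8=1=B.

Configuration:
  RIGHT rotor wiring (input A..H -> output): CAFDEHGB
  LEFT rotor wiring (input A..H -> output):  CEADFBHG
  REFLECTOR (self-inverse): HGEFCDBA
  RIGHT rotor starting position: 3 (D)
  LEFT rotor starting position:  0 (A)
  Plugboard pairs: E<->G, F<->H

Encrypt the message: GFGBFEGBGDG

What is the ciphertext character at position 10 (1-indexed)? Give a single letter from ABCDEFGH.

Char 1 ('G'): step: R->4, L=0; G->plug->E->R->G->L->H->refl->A->L'->C->R'->C->plug->C
Char 2 ('F'): step: R->5, L=0; F->plug->H->R->H->L->G->refl->B->L'->F->R'->D->plug->D
Char 3 ('G'): step: R->6, L=0; G->plug->E->R->H->L->G->refl->B->L'->F->R'->F->plug->H
Char 4 ('B'): step: R->7, L=0; B->plug->B->R->D->L->D->refl->F->L'->E->R'->E->plug->G
Char 5 ('F'): step: R->0, L->1 (L advanced); F->plug->H->R->B->L->H->refl->A->L'->E->R'->E->plug->G
Char 6 ('E'): step: R->1, L=1; E->plug->G->R->A->L->D->refl->F->L'->G->R'->E->plug->G
Char 7 ('G'): step: R->2, L=1; G->plug->E->R->E->L->A->refl->H->L'->B->R'->B->plug->B
Char 8 ('B'): step: R->3, L=1; B->plug->B->R->B->L->H->refl->A->L'->E->R'->C->plug->C
Char 9 ('G'): step: R->4, L=1; G->plug->E->R->G->L->F->refl->D->L'->A->R'->A->plug->A
Char 10 ('D'): step: R->5, L=1; D->plug->D->R->F->L->G->refl->B->L'->H->R'->H->plug->F

F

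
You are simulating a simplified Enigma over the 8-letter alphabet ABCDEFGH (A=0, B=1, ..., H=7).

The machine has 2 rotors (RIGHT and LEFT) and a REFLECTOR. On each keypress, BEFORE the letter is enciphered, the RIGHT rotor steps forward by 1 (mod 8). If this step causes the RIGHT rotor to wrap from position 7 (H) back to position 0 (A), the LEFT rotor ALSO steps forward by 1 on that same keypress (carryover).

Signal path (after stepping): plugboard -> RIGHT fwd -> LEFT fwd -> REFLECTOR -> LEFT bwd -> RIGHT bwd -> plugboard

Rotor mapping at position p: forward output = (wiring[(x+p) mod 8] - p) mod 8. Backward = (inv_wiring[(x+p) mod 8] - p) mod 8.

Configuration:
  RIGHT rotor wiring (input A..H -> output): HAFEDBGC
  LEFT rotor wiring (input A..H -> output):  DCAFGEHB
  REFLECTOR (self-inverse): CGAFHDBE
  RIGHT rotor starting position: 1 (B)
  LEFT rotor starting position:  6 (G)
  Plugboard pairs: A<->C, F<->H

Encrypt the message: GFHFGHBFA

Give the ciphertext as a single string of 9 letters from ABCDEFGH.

Char 1 ('G'): step: R->2, L=6; G->plug->G->R->F->L->H->refl->E->L'->D->R'->A->plug->C
Char 2 ('F'): step: R->3, L=6; F->plug->H->R->C->L->F->refl->D->L'->B->R'->A->plug->C
Char 3 ('H'): step: R->4, L=6; H->plug->F->R->E->L->C->refl->A->L'->G->R'->D->plug->D
Char 4 ('F'): step: R->5, L=6; F->plug->H->R->G->L->A->refl->C->L'->E->R'->A->plug->C
Char 5 ('G'): step: R->6, L=6; G->plug->G->R->F->L->H->refl->E->L'->D->R'->H->plug->F
Char 6 ('H'): step: R->7, L=6; H->plug->F->R->E->L->C->refl->A->L'->G->R'->D->plug->D
Char 7 ('B'): step: R->0, L->7 (L advanced); B->plug->B->R->A->L->C->refl->A->L'->H->R'->A->plug->C
Char 8 ('F'): step: R->1, L=7; F->plug->H->R->G->L->F->refl->D->L'->C->R'->D->plug->D
Char 9 ('A'): step: R->2, L=7; A->plug->C->R->B->L->E->refl->H->L'->F->R'->G->plug->G

Answer: CCDCFDCDG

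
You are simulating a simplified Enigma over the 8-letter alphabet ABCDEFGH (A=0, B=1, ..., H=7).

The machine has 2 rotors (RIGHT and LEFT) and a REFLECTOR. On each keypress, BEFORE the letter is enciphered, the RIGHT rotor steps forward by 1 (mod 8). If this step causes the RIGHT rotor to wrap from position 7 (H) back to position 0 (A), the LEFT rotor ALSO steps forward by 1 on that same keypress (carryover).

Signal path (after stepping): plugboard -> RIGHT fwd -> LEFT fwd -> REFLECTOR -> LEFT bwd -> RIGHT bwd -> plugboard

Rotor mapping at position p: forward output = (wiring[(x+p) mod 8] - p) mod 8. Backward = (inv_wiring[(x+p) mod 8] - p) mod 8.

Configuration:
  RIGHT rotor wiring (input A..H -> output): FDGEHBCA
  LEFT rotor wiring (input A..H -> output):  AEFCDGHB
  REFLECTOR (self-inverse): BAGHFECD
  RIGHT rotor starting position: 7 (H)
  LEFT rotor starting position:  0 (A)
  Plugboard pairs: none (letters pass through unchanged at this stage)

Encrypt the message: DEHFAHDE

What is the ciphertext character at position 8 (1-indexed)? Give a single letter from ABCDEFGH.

Char 1 ('D'): step: R->0, L->1 (L advanced); D->plug->D->R->E->L->F->refl->E->L'->B->R'->F->plug->F
Char 2 ('E'): step: R->1, L=1; E->plug->E->R->A->L->D->refl->H->L'->H->R'->G->plug->G
Char 3 ('H'): step: R->2, L=1; H->plug->H->R->B->L->E->refl->F->L'->E->R'->A->plug->A
Char 4 ('F'): step: R->3, L=1; F->plug->F->R->C->L->B->refl->A->L'->G->R'->C->plug->C
Char 5 ('A'): step: R->4, L=1; A->plug->A->R->D->L->C->refl->G->L'->F->R'->B->plug->B
Char 6 ('H'): step: R->5, L=1; H->plug->H->R->C->L->B->refl->A->L'->G->R'->E->plug->E
Char 7 ('D'): step: R->6, L=1; D->plug->D->R->F->L->G->refl->C->L'->D->R'->H->plug->H
Char 8 ('E'): step: R->7, L=1; E->plug->E->R->F->L->G->refl->C->L'->D->R'->H->plug->H

H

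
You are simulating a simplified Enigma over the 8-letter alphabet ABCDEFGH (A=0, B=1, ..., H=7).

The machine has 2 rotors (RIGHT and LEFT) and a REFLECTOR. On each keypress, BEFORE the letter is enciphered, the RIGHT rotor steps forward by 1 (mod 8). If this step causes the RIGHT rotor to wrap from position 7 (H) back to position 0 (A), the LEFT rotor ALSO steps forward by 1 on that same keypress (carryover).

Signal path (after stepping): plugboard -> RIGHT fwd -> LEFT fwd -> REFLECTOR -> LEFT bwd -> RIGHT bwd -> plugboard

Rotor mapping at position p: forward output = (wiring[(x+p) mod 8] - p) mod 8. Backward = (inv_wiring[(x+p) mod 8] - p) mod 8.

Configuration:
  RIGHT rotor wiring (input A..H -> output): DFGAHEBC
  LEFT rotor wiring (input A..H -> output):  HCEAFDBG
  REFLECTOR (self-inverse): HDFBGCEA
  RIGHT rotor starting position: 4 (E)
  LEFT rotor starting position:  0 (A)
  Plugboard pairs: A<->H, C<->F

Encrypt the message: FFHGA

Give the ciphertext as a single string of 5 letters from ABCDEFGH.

Answer: DACDB

Derivation:
Char 1 ('F'): step: R->5, L=0; F->plug->C->R->F->L->D->refl->B->L'->G->R'->D->plug->D
Char 2 ('F'): step: R->6, L=0; F->plug->C->R->F->L->D->refl->B->L'->G->R'->H->plug->A
Char 3 ('H'): step: R->7, L=0; H->plug->A->R->D->L->A->refl->H->L'->A->R'->F->plug->C
Char 4 ('G'): step: R->0, L->1 (L advanced); G->plug->G->R->B->L->D->refl->B->L'->A->R'->D->plug->D
Char 5 ('A'): step: R->1, L=1; A->plug->H->R->C->L->H->refl->A->L'->F->R'->B->plug->B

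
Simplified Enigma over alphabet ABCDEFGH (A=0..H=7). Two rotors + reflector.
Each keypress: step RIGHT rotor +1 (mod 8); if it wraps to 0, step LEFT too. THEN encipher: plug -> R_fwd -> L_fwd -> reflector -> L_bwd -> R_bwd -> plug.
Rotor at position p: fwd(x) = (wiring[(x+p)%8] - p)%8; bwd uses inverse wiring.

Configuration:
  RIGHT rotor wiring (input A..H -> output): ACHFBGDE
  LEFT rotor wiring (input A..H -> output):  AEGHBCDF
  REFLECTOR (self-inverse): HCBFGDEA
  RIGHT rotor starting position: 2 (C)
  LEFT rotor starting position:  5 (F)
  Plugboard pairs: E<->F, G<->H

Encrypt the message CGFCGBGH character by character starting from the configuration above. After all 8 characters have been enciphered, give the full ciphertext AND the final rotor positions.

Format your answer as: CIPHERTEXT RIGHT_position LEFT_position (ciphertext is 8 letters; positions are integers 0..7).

Char 1 ('C'): step: R->3, L=5; C->plug->C->R->D->L->D->refl->F->L'->A->R'->D->plug->D
Char 2 ('G'): step: R->4, L=5; G->plug->H->R->B->L->G->refl->E->L'->H->R'->C->plug->C
Char 3 ('F'): step: R->5, L=5; F->plug->E->R->F->L->B->refl->C->L'->G->R'->B->plug->B
Char 4 ('C'): step: R->6, L=5; C->plug->C->R->C->L->A->refl->H->L'->E->R'->D->plug->D
Char 5 ('G'): step: R->7, L=5; G->plug->H->R->E->L->H->refl->A->L'->C->R'->F->plug->E
Char 6 ('B'): step: R->0, L->6 (L advanced); B->plug->B->R->C->L->C->refl->B->L'->F->R'->D->plug->D
Char 7 ('G'): step: R->1, L=6; G->plug->H->R->H->L->E->refl->G->L'->D->R'->G->plug->H
Char 8 ('H'): step: R->2, L=6; H->plug->G->R->G->L->D->refl->F->L'->A->R'->H->plug->G
Final: ciphertext=DCBDEDHG, RIGHT=2, LEFT=6

Answer: DCBDEDHG 2 6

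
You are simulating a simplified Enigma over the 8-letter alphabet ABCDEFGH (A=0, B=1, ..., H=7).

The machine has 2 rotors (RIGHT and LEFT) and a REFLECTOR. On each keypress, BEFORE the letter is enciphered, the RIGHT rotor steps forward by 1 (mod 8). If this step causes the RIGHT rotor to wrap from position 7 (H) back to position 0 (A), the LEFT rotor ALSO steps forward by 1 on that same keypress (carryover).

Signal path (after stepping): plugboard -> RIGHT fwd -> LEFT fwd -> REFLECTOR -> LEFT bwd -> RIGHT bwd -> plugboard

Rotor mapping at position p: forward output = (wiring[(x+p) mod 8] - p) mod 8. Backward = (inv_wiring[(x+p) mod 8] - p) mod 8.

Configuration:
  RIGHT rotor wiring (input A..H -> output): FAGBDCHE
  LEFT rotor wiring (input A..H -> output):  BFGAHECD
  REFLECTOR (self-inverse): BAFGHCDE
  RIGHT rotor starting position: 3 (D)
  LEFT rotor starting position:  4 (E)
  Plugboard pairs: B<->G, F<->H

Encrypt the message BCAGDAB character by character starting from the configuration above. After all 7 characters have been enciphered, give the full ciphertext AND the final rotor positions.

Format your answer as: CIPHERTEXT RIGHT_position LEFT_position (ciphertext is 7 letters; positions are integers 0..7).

Answer: DEBHBED 2 5

Derivation:
Char 1 ('B'): step: R->4, L=4; B->plug->G->R->C->L->G->refl->D->L'->A->R'->D->plug->D
Char 2 ('C'): step: R->5, L=4; C->plug->C->R->H->L->E->refl->H->L'->D->R'->E->plug->E
Char 3 ('A'): step: R->6, L=4; A->plug->A->R->B->L->A->refl->B->L'->F->R'->G->plug->B
Char 4 ('G'): step: R->7, L=4; G->plug->B->R->G->L->C->refl->F->L'->E->R'->F->plug->H
Char 5 ('D'): step: R->0, L->5 (L advanced); D->plug->D->R->B->L->F->refl->C->L'->H->R'->G->plug->B
Char 6 ('A'): step: R->1, L=5; A->plug->A->R->H->L->C->refl->F->L'->B->R'->E->plug->E
Char 7 ('B'): step: R->2, L=5; B->plug->G->R->D->L->E->refl->H->L'->A->R'->D->plug->D
Final: ciphertext=DEBHBED, RIGHT=2, LEFT=5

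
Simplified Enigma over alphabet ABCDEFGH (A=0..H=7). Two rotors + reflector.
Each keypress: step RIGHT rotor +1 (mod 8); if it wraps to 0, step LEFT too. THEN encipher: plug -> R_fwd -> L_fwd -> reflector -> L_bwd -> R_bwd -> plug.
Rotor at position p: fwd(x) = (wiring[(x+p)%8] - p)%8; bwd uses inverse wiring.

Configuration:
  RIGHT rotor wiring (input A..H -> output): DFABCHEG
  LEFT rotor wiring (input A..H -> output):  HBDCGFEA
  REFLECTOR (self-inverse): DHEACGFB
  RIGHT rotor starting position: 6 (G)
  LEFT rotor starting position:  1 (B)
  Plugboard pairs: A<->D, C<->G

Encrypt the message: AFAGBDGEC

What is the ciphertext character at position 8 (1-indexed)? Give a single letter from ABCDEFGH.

Char 1 ('A'): step: R->7, L=1; A->plug->D->R->B->L->C->refl->E->L'->E->R'->B->plug->B
Char 2 ('F'): step: R->0, L->2 (L advanced); F->plug->F->R->H->L->H->refl->B->L'->A->R'->C->plug->G
Char 3 ('A'): step: R->1, L=2; A->plug->D->R->B->L->A->refl->D->L'->D->R'->F->plug->F
Char 4 ('G'): step: R->2, L=2; G->plug->C->R->A->L->B->refl->H->L'->H->R'->B->plug->B
Char 5 ('B'): step: R->3, L=2; B->plug->B->R->H->L->H->refl->B->L'->A->R'->F->plug->F
Char 6 ('D'): step: R->4, L=2; D->plug->A->R->G->L->F->refl->G->L'->F->R'->H->plug->H
Char 7 ('G'): step: R->5, L=2; G->plug->C->R->B->L->A->refl->D->L'->D->R'->F->plug->F
Char 8 ('E'): step: R->6, L=2; E->plug->E->R->C->L->E->refl->C->L'->E->R'->G->plug->C

C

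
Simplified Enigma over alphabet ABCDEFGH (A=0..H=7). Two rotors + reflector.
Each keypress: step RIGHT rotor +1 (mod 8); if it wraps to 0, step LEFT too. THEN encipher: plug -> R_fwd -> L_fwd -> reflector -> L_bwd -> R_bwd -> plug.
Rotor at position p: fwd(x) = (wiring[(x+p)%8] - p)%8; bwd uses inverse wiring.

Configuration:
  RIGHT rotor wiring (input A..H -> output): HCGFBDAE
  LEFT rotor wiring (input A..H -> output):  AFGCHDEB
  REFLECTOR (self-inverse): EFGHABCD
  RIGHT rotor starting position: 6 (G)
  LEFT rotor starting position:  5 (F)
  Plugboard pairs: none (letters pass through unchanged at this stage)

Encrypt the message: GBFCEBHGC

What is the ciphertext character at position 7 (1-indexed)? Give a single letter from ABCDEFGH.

Char 1 ('G'): step: R->7, L=5; G->plug->G->R->E->L->A->refl->E->L'->C->R'->F->plug->F
Char 2 ('B'): step: R->0, L->6 (L advanced); B->plug->B->R->C->L->C->refl->G->L'->A->R'->G->plug->G
Char 3 ('F'): step: R->1, L=6; F->plug->F->R->H->L->F->refl->B->L'->G->R'->H->plug->H
Char 4 ('C'): step: R->2, L=6; C->plug->C->R->H->L->F->refl->B->L'->G->R'->E->plug->E
Char 5 ('E'): step: R->3, L=6; E->plug->E->R->B->L->D->refl->H->L'->D->R'->H->plug->H
Char 6 ('B'): step: R->4, L=6; B->plug->B->R->H->L->F->refl->B->L'->G->R'->F->plug->F
Char 7 ('H'): step: R->5, L=6; H->plug->H->R->E->L->A->refl->E->L'->F->R'->E->plug->E

E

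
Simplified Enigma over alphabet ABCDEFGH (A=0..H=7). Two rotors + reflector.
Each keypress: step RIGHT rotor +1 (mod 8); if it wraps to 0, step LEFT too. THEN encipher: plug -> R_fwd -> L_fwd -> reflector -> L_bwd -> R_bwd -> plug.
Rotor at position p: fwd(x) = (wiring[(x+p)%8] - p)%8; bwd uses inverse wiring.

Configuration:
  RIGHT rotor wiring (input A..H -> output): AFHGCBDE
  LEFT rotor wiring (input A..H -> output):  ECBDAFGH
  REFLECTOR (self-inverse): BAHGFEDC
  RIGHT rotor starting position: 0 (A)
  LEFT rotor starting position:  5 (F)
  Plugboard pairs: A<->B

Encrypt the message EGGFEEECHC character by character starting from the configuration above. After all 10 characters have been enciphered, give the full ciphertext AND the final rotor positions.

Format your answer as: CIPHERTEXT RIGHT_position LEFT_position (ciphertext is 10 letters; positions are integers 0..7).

Answer: DDBDGFCDAE 2 6

Derivation:
Char 1 ('E'): step: R->1, L=5; E->plug->E->R->A->L->A->refl->B->L'->B->R'->D->plug->D
Char 2 ('G'): step: R->2, L=5; G->plug->G->R->G->L->G->refl->D->L'->H->R'->D->plug->D
Char 3 ('G'): step: R->3, L=5; G->plug->G->R->C->L->C->refl->H->L'->D->R'->A->plug->B
Char 4 ('F'): step: R->4, L=5; F->plug->F->R->B->L->B->refl->A->L'->A->R'->D->plug->D
Char 5 ('E'): step: R->5, L=5; E->plug->E->R->A->L->A->refl->B->L'->B->R'->G->plug->G
Char 6 ('E'): step: R->6, L=5; E->plug->E->R->B->L->B->refl->A->L'->A->R'->F->plug->F
Char 7 ('E'): step: R->7, L=5; E->plug->E->R->H->L->D->refl->G->L'->G->R'->C->plug->C
Char 8 ('C'): step: R->0, L->6 (L advanced); C->plug->C->R->H->L->H->refl->C->L'->G->R'->D->plug->D
Char 9 ('H'): step: R->1, L=6; H->plug->H->R->H->L->H->refl->C->L'->G->R'->B->plug->A
Char 10 ('C'): step: R->2, L=6; C->plug->C->R->A->L->A->refl->B->L'->B->R'->E->plug->E
Final: ciphertext=DDBDGFCDAE, RIGHT=2, LEFT=6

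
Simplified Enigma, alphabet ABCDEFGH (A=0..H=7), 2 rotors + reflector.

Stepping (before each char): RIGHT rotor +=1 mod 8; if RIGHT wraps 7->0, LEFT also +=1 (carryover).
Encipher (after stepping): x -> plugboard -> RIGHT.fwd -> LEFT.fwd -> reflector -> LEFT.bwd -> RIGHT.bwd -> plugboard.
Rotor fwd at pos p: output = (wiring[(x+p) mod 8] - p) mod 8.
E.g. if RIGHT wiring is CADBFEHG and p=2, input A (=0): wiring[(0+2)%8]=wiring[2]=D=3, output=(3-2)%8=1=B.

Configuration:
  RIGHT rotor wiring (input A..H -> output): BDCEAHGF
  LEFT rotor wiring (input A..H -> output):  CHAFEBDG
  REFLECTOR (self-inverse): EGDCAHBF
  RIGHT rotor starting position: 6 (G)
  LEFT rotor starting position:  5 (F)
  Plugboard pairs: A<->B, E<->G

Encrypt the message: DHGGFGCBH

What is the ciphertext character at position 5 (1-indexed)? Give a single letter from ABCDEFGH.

Char 1 ('D'): step: R->7, L=5; D->plug->D->R->D->L->F->refl->H->L'->H->R'->H->plug->H
Char 2 ('H'): step: R->0, L->6 (L advanced); H->plug->H->R->F->L->H->refl->F->L'->A->R'->E->plug->G
Char 3 ('G'): step: R->1, L=6; G->plug->E->R->G->L->G->refl->B->L'->D->R'->C->plug->C
Char 4 ('G'): step: R->2, L=6; G->plug->E->R->E->L->C->refl->D->L'->H->R'->G->plug->E
Char 5 ('F'): step: R->3, L=6; F->plug->F->R->G->L->G->refl->B->L'->D->R'->D->plug->D

D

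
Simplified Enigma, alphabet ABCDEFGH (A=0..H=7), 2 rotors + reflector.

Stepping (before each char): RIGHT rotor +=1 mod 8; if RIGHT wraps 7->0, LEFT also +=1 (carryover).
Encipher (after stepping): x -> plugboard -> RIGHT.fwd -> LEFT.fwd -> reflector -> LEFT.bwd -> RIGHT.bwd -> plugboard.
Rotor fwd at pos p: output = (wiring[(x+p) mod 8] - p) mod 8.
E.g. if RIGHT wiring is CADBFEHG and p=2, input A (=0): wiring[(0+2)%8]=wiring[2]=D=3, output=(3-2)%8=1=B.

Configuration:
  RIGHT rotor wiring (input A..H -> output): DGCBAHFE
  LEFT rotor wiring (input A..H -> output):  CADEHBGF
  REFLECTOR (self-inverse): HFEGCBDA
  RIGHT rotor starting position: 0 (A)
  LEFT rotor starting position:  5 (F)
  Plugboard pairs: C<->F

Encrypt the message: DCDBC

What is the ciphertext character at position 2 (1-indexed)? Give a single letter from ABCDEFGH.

Char 1 ('D'): step: R->1, L=5; D->plug->D->R->H->L->C->refl->E->L'->A->R'->C->plug->F
Char 2 ('C'): step: R->2, L=5; C->plug->F->R->C->L->A->refl->H->L'->G->R'->C->plug->F

F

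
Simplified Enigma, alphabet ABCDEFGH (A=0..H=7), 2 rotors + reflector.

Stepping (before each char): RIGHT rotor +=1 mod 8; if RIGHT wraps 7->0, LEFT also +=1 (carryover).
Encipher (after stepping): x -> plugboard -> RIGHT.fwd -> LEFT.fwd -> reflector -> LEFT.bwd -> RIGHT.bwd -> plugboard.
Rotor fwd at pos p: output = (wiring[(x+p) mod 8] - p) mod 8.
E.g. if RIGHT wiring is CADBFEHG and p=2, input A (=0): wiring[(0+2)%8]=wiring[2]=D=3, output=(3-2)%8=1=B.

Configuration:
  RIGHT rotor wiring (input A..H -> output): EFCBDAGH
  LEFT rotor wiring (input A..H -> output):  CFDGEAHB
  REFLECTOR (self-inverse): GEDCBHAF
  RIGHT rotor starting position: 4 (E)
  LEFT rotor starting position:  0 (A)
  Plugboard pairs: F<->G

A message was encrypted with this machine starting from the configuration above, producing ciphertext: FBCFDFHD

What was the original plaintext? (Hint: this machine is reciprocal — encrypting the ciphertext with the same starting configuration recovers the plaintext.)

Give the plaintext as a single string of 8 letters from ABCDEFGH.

Answer: DCFBAEBG

Derivation:
Char 1 ('F'): step: R->5, L=0; F->plug->G->R->E->L->E->refl->B->L'->H->R'->D->plug->D
Char 2 ('B'): step: R->6, L=0; B->plug->B->R->B->L->F->refl->H->L'->G->R'->C->plug->C
Char 3 ('C'): step: R->7, L=0; C->plug->C->R->G->L->H->refl->F->L'->B->R'->G->plug->F
Char 4 ('F'): step: R->0, L->1 (L advanced); F->plug->G->R->G->L->A->refl->G->L'->F->R'->B->plug->B
Char 5 ('D'): step: R->1, L=1; D->plug->D->R->C->L->F->refl->H->L'->E->R'->A->plug->A
Char 6 ('F'): step: R->2, L=1; F->plug->G->R->C->L->F->refl->H->L'->E->R'->E->plug->E
Char 7 ('H'): step: R->3, L=1; H->plug->H->R->H->L->B->refl->E->L'->A->R'->B->plug->B
Char 8 ('D'): step: R->4, L=1; D->plug->D->R->D->L->D->refl->C->L'->B->R'->F->plug->G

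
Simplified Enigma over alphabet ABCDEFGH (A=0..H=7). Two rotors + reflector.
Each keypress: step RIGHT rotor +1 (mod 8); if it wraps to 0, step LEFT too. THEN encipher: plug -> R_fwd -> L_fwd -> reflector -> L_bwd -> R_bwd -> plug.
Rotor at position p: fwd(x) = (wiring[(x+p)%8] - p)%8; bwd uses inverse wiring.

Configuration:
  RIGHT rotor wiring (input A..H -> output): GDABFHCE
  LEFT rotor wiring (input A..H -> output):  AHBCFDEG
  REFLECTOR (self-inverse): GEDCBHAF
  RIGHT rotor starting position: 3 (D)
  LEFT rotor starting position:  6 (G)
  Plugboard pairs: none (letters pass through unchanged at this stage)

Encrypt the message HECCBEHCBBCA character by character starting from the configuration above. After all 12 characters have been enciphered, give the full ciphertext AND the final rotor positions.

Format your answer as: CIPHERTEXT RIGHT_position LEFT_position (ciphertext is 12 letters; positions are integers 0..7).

Char 1 ('H'): step: R->4, L=6; H->plug->H->R->F->L->E->refl->B->L'->D->R'->B->plug->B
Char 2 ('E'): step: R->5, L=6; E->plug->E->R->G->L->H->refl->F->L'->H->R'->C->plug->C
Char 3 ('C'): step: R->6, L=6; C->plug->C->R->A->L->G->refl->A->L'->B->R'->H->plug->H
Char 4 ('C'): step: R->7, L=6; C->plug->C->R->E->L->D->refl->C->L'->C->R'->E->plug->E
Char 5 ('B'): step: R->0, L->7 (L advanced); B->plug->B->R->D->L->C->refl->D->L'->E->R'->H->plug->H
Char 6 ('E'): step: R->1, L=7; E->plug->E->R->G->L->E->refl->B->L'->B->R'->F->plug->F
Char 7 ('H'): step: R->2, L=7; H->plug->H->R->B->L->B->refl->E->L'->G->R'->A->plug->A
Char 8 ('C'): step: R->3, L=7; C->plug->C->R->E->L->D->refl->C->L'->D->R'->F->plug->F
Char 9 ('B'): step: R->4, L=7; B->plug->B->R->D->L->C->refl->D->L'->E->R'->G->plug->G
Char 10 ('B'): step: R->5, L=7; B->plug->B->R->F->L->G->refl->A->L'->C->R'->A->plug->A
Char 11 ('C'): step: R->6, L=7; C->plug->C->R->A->L->H->refl->F->L'->H->R'->G->plug->G
Char 12 ('A'): step: R->7, L=7; A->plug->A->R->F->L->G->refl->A->L'->C->R'->E->plug->E
Final: ciphertext=BCHEHFAFGAGE, RIGHT=7, LEFT=7

Answer: BCHEHFAFGAGE 7 7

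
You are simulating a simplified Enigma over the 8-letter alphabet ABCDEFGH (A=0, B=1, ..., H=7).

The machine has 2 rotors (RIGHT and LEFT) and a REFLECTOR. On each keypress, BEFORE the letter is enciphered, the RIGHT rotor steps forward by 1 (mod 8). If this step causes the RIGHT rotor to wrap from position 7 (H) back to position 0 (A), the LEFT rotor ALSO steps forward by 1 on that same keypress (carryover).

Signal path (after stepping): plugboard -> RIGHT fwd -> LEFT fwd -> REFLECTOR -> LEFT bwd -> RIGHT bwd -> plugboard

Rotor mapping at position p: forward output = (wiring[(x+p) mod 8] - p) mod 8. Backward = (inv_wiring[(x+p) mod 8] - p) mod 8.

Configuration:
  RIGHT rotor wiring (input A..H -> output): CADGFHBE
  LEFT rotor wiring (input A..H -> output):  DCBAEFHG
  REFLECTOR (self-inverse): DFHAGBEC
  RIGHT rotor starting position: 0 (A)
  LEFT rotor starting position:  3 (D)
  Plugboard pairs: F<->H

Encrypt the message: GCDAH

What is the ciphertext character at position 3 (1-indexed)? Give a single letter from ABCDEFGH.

Char 1 ('G'): step: R->1, L=3; G->plug->G->R->D->L->E->refl->G->L'->H->R'->A->plug->A
Char 2 ('C'): step: R->2, L=3; C->plug->C->R->D->L->E->refl->G->L'->H->R'->E->plug->E
Char 3 ('D'): step: R->3, L=3; D->plug->D->R->G->L->H->refl->C->L'->C->R'->B->plug->B

B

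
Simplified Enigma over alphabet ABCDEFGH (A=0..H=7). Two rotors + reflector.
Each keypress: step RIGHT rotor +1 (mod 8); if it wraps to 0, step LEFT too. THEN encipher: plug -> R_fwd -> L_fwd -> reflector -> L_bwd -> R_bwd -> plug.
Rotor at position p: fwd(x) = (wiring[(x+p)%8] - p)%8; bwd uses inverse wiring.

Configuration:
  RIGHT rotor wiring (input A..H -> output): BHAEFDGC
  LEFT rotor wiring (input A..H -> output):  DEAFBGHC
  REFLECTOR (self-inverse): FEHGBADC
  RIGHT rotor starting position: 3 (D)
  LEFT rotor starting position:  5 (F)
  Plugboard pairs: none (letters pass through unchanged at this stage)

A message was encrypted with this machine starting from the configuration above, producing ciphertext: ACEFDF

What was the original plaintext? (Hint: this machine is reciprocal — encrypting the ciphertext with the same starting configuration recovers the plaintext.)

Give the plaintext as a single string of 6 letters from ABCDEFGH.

Answer: GFFBED

Derivation:
Char 1 ('A'): step: R->4, L=5; A->plug->A->R->B->L->C->refl->H->L'->E->R'->G->plug->G
Char 2 ('C'): step: R->5, L=5; C->plug->C->R->F->L->D->refl->G->L'->D->R'->F->plug->F
Char 3 ('E'): step: R->6, L=5; E->plug->E->R->C->L->F->refl->A->L'->G->R'->F->plug->F
Char 4 ('F'): step: R->7, L=5; F->plug->F->R->G->L->A->refl->F->L'->C->R'->B->plug->B
Char 5 ('D'): step: R->0, L->6 (L advanced); D->plug->D->R->E->L->C->refl->H->L'->F->R'->E->plug->E
Char 6 ('F'): step: R->1, L=6; F->plug->F->R->F->L->H->refl->C->L'->E->R'->D->plug->D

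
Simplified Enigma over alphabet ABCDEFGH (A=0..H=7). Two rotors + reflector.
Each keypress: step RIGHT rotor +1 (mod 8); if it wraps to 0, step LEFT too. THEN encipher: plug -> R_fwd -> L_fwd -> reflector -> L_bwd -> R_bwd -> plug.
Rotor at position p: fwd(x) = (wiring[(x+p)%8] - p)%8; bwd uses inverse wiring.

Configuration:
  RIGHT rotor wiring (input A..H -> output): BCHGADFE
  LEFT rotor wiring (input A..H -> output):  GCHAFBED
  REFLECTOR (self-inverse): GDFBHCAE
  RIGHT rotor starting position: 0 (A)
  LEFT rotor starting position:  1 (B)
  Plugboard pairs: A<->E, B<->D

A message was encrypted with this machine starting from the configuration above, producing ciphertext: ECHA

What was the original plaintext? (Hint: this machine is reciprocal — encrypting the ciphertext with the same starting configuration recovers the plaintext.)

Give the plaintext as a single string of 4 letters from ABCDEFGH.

Answer: FGAB

Derivation:
Char 1 ('E'): step: R->1, L=1; E->plug->A->R->B->L->G->refl->A->L'->E->R'->F->plug->F
Char 2 ('C'): step: R->2, L=1; C->plug->C->R->G->L->C->refl->F->L'->H->R'->G->plug->G
Char 3 ('H'): step: R->3, L=1; H->plug->H->R->E->L->A->refl->G->L'->B->R'->E->plug->A
Char 4 ('A'): step: R->4, L=1; A->plug->E->R->F->L->D->refl->B->L'->A->R'->D->plug->B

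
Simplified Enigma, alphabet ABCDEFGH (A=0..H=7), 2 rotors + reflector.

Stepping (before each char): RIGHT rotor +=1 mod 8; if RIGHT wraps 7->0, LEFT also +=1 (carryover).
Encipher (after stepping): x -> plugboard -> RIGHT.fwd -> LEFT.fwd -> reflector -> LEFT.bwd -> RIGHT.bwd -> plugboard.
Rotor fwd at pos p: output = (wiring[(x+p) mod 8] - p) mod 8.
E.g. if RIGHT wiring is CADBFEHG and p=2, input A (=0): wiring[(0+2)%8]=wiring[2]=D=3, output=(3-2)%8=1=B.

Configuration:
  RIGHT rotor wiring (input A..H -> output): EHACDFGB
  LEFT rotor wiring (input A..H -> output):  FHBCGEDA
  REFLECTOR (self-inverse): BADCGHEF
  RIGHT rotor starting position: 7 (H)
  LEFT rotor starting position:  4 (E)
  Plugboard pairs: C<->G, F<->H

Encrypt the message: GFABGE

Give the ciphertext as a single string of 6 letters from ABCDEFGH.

Answer: CBBECG

Derivation:
Char 1 ('G'): step: R->0, L->5 (L advanced); G->plug->C->R->A->L->H->refl->F->L'->G->R'->G->plug->C
Char 2 ('F'): step: R->1, L=5; F->plug->H->R->D->L->A->refl->B->L'->H->R'->B->plug->B
Char 3 ('A'): step: R->2, L=5; A->plug->A->R->G->L->F->refl->H->L'->A->R'->B->plug->B
Char 4 ('B'): step: R->3, L=5; B->plug->B->R->A->L->H->refl->F->L'->G->R'->E->plug->E
Char 5 ('G'): step: R->4, L=5; G->plug->C->R->C->L->D->refl->C->L'->E->R'->G->plug->C
Char 6 ('E'): step: R->5, L=5; E->plug->E->R->C->L->D->refl->C->L'->E->R'->C->plug->G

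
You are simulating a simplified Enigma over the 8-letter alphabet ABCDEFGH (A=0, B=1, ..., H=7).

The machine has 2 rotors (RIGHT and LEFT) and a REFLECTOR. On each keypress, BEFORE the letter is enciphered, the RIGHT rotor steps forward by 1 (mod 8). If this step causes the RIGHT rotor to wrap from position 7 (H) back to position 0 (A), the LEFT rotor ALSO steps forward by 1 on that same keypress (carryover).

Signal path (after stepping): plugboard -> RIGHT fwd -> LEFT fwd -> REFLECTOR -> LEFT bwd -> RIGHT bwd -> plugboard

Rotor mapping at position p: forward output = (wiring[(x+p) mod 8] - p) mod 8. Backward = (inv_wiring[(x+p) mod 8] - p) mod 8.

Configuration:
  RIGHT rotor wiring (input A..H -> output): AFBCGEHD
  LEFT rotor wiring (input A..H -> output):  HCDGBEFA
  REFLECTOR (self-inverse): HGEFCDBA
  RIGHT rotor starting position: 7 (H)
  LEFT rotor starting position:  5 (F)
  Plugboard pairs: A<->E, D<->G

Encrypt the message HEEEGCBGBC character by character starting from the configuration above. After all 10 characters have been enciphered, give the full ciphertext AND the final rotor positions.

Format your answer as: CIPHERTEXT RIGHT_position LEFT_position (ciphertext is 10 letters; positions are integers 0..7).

Char 1 ('H'): step: R->0, L->6 (L advanced); H->plug->H->R->D->L->E->refl->C->L'->B->R'->C->plug->C
Char 2 ('E'): step: R->1, L=6; E->plug->A->R->E->L->F->refl->D->L'->G->R'->F->plug->F
Char 3 ('E'): step: R->2, L=6; E->plug->A->R->H->L->G->refl->B->L'->C->R'->D->plug->G
Char 4 ('E'): step: R->3, L=6; E->plug->A->R->H->L->G->refl->B->L'->C->R'->G->plug->D
Char 5 ('G'): step: R->4, L=6; G->plug->D->R->H->L->G->refl->B->L'->C->R'->A->plug->E
Char 6 ('C'): step: R->5, L=6; C->plug->C->R->G->L->D->refl->F->L'->E->R'->F->plug->F
Char 7 ('B'): step: R->6, L=6; B->plug->B->R->F->L->A->refl->H->L'->A->R'->G->plug->D
Char 8 ('G'): step: R->7, L=6; G->plug->D->R->C->L->B->refl->G->L'->H->R'->F->plug->F
Char 9 ('B'): step: R->0, L->7 (L advanced); B->plug->B->R->F->L->C->refl->E->L'->D->R'->H->plug->H
Char 10 ('C'): step: R->1, L=7; C->plug->C->R->B->L->A->refl->H->L'->E->R'->A->plug->E
Final: ciphertext=CFGDEFDFHE, RIGHT=1, LEFT=7

Answer: CFGDEFDFHE 1 7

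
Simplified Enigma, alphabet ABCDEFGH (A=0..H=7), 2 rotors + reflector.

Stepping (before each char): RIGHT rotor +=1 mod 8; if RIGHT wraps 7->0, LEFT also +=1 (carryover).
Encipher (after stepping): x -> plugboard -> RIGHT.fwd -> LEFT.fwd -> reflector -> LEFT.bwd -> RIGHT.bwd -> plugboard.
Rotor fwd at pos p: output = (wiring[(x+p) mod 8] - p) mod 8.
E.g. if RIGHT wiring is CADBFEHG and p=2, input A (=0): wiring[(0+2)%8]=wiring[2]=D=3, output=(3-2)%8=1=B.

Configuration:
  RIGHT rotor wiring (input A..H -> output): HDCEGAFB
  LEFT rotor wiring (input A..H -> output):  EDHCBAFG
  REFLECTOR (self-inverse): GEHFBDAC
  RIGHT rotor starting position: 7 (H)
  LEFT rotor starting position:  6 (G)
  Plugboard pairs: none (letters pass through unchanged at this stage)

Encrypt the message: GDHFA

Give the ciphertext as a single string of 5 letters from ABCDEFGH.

Answer: FGCAG

Derivation:
Char 1 ('G'): step: R->0, L->7 (L advanced); G->plug->G->R->F->L->C->refl->H->L'->A->R'->F->plug->F
Char 2 ('D'): step: R->1, L=7; D->plug->D->R->F->L->C->refl->H->L'->A->R'->G->plug->G
Char 3 ('H'): step: R->2, L=7; H->plug->H->R->B->L->F->refl->D->L'->E->R'->C->plug->C
Char 4 ('F'): step: R->3, L=7; F->plug->F->R->E->L->D->refl->F->L'->B->R'->A->plug->A
Char 5 ('A'): step: R->4, L=7; A->plug->A->R->C->L->E->refl->B->L'->G->R'->G->plug->G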